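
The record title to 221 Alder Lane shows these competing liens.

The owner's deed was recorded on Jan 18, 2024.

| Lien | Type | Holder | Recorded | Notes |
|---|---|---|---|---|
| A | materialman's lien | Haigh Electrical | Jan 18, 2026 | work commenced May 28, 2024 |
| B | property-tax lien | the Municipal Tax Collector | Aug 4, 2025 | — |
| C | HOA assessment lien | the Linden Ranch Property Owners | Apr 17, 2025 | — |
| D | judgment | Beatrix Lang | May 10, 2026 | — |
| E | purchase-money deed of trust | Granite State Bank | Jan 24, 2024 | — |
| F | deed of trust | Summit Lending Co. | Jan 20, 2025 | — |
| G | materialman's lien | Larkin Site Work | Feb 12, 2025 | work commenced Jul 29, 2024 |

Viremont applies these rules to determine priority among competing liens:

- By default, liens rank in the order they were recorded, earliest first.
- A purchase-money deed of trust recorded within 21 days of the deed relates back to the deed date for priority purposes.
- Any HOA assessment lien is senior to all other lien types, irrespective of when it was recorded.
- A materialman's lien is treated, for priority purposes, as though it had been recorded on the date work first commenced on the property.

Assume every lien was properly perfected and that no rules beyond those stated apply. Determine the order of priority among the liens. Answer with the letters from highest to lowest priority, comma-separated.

Effective dates: A's effective date is May 28, 2024, when work began; E relates back to the deed date Jan 18, 2024; G relates back to Jul 29, 2024 (work commenced).
C is an HOA assessment lien, so it outranks all other liens regardless of date.
Ordering the rest by effective date: E (Jan 18, 2024), A (May 28, 2024), G (Jul 29, 2024), F (Jan 20, 2025), B (Aug 4, 2025), D (May 10, 2026).

C, E, A, G, F, B, D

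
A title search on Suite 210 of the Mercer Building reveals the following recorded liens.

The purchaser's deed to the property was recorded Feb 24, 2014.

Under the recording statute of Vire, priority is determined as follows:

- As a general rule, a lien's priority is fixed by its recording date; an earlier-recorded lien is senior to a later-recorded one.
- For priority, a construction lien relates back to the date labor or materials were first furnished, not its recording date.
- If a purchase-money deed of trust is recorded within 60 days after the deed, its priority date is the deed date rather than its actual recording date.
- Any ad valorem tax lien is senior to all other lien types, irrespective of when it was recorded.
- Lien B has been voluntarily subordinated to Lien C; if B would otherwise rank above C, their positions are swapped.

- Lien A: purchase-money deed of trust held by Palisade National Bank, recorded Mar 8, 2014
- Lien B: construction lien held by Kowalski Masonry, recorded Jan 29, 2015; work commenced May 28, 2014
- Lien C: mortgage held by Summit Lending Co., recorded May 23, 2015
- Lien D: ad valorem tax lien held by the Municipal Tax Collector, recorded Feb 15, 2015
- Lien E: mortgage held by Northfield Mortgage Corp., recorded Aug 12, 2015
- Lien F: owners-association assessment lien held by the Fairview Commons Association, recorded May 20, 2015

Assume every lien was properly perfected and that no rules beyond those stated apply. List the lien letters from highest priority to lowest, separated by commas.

D, A, C, F, B, E

Adjusting effective dates: A's effective date is the deed date, Feb 24, 2014; B is treated as recorded May 28, 2014, the work-commencement date.
As an ad valorem tax lien, D is senior to every other lien.
Remaining liens by effective date: A (Feb 24, 2014), B (May 28, 2014), F (May 20, 2015), C (May 23, 2015), E (Aug 12, 2015).
The subordination applies — B was senior to C — so B and C swap.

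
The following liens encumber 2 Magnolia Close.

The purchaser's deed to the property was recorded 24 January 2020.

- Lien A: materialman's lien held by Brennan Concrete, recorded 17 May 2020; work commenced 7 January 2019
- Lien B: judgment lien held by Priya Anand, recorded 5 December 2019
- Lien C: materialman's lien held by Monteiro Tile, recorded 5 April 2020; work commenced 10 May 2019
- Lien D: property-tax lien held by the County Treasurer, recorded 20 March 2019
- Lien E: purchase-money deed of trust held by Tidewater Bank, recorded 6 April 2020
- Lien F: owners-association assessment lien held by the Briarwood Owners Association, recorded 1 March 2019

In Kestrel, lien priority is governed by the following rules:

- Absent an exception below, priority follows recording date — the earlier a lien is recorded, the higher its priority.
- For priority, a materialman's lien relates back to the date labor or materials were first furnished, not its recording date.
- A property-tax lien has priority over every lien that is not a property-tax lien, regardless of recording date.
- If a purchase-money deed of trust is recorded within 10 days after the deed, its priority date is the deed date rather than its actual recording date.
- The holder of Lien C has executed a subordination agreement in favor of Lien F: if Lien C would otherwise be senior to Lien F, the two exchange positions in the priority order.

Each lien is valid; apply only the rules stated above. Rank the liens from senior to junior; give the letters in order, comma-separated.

Adjusting effective dates: A relates back to 7 January 2019 (work commenced); C's effective date is 10 May 2019, when work began; E was recorded 73 days after the deed, outside the 10-day window, so it keeps its recording date.
As a property-tax lien, D is senior to every other lien.
Among the remaining liens, by effective date: A (7 January 2019), F (1 March 2019), C (10 May 2019), B (5 December 2019), E (6 April 2020).
C is already junior to F, so the subordination agreement changes nothing.

D, A, F, C, B, E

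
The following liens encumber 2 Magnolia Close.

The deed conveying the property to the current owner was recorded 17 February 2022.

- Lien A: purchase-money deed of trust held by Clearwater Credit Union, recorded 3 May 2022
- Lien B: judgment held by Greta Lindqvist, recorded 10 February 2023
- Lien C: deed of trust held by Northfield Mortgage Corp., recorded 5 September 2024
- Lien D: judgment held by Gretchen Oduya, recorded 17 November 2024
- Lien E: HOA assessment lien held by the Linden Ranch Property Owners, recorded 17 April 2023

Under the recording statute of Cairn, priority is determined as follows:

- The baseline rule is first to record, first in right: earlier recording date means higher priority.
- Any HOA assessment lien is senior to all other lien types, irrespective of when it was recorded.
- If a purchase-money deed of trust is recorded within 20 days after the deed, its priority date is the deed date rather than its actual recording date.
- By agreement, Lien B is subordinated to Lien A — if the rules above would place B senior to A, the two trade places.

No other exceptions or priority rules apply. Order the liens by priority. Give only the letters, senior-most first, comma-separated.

Adjusting effective dates: A missed the 20-day window (75 days after the deed), so its recording date stands.
E is an HOA assessment lien, so it outranks all other liens regardless of date.
Remaining liens by effective date: A (3 May 2022), B (10 February 2023), C (5 September 2024), D (17 November 2024).
B is already junior to A, so the subordination agreement changes nothing.

E, A, B, C, D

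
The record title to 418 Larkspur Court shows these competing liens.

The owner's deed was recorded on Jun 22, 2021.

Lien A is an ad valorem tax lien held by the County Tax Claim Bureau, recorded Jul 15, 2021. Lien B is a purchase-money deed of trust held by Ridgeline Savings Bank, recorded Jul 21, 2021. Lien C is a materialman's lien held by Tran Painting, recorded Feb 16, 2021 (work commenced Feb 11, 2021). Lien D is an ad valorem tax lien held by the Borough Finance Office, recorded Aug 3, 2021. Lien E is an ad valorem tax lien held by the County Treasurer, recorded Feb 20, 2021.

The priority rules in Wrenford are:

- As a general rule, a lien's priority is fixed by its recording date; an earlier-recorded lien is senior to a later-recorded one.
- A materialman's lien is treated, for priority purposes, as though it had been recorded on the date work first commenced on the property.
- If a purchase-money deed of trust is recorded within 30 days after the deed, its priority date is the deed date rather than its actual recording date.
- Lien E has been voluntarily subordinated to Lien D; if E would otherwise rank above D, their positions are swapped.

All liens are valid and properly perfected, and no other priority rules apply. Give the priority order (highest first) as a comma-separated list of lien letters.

C, D, B, A, E

Effective dates: B was recorded within the 30-day window, so its effective date is the deed date Jun 22, 2021; C is treated as recorded Feb 11, 2021, the work-commencement date.
Ordering by effective date: C (Feb 11, 2021), E (Feb 20, 2021), B (Jun 22, 2021), A (Jul 15, 2021), D (Aug 3, 2021).
The subordination applies — E was senior to D — so E and D swap.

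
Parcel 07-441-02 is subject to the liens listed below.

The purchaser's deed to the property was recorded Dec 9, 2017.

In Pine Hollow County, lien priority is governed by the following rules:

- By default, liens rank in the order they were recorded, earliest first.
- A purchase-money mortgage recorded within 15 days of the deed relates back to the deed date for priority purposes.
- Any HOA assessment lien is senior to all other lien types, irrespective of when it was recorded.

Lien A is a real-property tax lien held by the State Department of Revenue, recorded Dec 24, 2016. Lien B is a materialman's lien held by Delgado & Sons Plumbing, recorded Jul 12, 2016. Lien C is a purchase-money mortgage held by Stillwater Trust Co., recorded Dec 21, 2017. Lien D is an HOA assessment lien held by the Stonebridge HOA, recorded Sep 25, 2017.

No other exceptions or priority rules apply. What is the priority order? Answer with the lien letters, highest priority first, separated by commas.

Adjusting effective dates: C's effective date is the deed date, Dec 9, 2017.
D is an HOA assessment lien and takes priority over every other lien.
Remaining liens by effective date: B (Jul 12, 2016), A (Dec 24, 2016), C (Dec 9, 2017).

D, B, A, C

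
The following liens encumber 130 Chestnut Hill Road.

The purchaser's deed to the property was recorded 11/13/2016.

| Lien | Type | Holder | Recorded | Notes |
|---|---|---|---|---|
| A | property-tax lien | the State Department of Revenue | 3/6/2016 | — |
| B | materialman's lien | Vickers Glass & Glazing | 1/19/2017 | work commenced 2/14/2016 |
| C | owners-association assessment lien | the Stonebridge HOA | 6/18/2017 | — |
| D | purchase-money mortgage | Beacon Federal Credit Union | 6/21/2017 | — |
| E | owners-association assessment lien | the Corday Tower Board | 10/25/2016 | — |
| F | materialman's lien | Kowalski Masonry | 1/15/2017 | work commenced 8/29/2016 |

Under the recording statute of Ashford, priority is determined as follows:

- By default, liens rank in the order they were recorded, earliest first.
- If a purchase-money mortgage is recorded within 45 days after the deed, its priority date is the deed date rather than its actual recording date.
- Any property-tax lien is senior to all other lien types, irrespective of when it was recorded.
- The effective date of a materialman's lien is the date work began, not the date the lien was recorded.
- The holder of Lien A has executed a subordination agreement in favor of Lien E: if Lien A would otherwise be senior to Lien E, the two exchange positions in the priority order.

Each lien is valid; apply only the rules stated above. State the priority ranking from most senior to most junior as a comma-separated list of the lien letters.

First, effective dates: B's effective date is 2/14/2016, when work began; D was recorded 220 days after the deed — beyond 45 days — so no relation-back applies; F is treated as recorded 8/29/2016, the work-commencement date.
As a property-tax lien, A is senior to every other lien.
The other liens, earliest effective date first: B (2/14/2016), F (8/29/2016), E (10/25/2016), C (6/18/2017), D (6/21/2017).
A would otherwise be senior to E, so under the subordination agreement A and E exchange positions.

E, B, F, A, C, D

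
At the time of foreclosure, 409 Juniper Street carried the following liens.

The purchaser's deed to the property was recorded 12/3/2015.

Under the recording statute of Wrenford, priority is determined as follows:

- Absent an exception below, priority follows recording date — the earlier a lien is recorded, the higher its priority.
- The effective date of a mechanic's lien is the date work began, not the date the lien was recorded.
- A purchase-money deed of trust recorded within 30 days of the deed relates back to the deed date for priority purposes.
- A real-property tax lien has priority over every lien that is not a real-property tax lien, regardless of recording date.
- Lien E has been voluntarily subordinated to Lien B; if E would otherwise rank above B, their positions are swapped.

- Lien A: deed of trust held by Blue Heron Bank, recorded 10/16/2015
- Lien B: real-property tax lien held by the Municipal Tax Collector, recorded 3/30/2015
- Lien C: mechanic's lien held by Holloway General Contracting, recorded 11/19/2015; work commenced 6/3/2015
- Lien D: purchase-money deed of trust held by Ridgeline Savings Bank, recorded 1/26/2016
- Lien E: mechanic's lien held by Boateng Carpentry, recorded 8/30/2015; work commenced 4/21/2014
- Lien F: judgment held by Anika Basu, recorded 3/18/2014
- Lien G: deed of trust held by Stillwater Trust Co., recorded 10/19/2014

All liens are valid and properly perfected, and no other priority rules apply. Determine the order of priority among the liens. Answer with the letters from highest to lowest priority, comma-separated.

Effective dates: C's effective date is 6/3/2015, when work began; D missed the 30-day window (54 days after the deed), so its recording date stands; E's effective date is 4/21/2014, when work began.
As a real-property tax lien, B is senior to every other lien.
Among the remaining liens, by effective date: F (3/18/2014), E (4/21/2014), G (10/19/2014), C (6/3/2015), A (10/16/2015), D (1/26/2016).
E already ranks below B; the subordination has no effect.

B, F, E, G, C, A, D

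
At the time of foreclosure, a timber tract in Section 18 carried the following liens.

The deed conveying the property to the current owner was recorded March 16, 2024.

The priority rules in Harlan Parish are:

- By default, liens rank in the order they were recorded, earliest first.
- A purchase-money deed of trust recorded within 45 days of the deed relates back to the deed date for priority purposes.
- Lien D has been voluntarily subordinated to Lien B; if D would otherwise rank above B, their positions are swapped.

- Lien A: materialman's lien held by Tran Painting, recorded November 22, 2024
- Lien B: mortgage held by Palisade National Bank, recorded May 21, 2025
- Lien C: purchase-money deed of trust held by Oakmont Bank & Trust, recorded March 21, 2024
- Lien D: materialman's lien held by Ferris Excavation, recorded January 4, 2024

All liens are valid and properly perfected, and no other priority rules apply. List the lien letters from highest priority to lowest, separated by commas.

Effective dates after the stated exceptions: C was recorded within the 45-day window, so its effective date is the deed date March 16, 2024.
Ordering by effective date: D (January 4, 2024), C (March 16, 2024), A (November 22, 2024), B (May 21, 2025).
Because D would otherwise rank above B, the subordination swaps them.

B, C, A, D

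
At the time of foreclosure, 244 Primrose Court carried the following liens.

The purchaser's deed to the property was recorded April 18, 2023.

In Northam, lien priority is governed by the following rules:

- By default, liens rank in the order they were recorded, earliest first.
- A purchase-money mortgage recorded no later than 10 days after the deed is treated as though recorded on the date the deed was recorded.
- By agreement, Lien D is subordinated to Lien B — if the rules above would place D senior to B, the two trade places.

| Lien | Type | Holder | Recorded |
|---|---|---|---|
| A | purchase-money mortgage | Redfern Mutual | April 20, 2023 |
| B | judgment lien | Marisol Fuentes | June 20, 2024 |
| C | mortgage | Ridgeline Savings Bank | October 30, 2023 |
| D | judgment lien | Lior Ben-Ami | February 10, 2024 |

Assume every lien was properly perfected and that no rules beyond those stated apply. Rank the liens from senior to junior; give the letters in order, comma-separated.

First, effective dates: A's effective date is the deed date, April 18, 2023.
By effective date, earliest first: A (April 18, 2023), C (October 30, 2023), D (February 10, 2024), B (June 20, 2024).
Because D would otherwise rank above B, the subordination swaps them.

A, C, B, D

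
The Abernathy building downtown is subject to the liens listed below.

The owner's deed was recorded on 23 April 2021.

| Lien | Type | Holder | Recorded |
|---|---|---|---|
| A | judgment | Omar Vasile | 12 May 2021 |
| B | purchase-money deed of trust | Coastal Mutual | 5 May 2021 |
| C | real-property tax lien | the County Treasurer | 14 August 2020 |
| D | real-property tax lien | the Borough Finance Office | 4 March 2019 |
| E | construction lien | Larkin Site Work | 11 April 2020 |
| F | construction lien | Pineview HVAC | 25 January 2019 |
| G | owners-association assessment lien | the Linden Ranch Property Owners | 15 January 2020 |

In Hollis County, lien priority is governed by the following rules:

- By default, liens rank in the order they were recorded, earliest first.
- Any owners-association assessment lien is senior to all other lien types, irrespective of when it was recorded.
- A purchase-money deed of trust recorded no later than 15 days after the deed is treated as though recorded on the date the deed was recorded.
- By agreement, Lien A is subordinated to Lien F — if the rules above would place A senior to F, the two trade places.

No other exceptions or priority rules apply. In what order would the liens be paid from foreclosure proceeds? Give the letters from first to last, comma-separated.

Effective dates: B's effective date is the deed date, 23 April 2021.
G is an owners-association assessment lien and takes priority over every other lien.
Among the remaining liens, by effective date: F (25 January 2019), D (4 March 2019), E (11 April 2020), C (14 August 2020), B (23 April 2021), A (12 May 2021).
Since A is not senior to F, the subordination leaves the order unchanged.

G, F, D, E, C, B, A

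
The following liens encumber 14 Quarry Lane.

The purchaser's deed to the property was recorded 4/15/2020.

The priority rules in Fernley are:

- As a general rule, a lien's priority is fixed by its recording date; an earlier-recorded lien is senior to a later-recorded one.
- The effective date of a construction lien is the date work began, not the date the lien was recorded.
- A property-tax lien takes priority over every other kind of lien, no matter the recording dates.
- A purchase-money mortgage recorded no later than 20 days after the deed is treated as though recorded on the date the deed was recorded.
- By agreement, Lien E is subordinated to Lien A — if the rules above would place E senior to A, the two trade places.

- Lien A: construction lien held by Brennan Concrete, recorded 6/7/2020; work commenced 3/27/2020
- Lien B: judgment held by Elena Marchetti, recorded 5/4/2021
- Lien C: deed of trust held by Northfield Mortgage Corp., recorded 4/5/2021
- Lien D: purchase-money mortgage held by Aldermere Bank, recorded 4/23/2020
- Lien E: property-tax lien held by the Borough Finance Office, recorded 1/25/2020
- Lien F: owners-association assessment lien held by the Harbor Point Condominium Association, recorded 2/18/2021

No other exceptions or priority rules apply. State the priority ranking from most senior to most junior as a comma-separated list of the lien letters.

A, E, D, F, C, B

Adjusting effective dates: A is treated as recorded 3/27/2020, the work-commencement date; D relates back to the deed date 4/15/2020.
E is a property-tax lien and takes priority over every other lien.
The other liens, earliest effective date first: A (3/27/2020), D (4/15/2020), F (2/18/2021), C (4/5/2021), B (5/4/2021).
E would otherwise be senior to A, so under the subordination agreement E and A exchange positions.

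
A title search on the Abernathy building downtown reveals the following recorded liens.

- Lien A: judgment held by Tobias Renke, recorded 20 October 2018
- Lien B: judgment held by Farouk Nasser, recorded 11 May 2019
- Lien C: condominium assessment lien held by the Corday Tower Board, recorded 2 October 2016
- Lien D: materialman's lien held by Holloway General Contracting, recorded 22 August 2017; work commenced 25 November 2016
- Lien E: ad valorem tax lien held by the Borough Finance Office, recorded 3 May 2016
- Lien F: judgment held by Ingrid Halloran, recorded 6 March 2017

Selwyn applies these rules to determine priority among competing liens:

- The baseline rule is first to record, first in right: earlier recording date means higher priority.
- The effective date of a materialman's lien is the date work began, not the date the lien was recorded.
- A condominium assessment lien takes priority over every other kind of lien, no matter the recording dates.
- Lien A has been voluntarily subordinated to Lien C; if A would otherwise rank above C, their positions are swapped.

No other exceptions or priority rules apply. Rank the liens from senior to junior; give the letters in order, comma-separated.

Effective dates: D is treated as recorded 25 November 2016, the work-commencement date.
As a condominium assessment lien, C is senior to every other lien.
The other liens, earliest effective date first: E (3 May 2016), D (25 November 2016), F (6 March 2017), A (20 October 2018), B (11 May 2019).
A already ranks below C; the subordination has no effect.

C, E, D, F, A, B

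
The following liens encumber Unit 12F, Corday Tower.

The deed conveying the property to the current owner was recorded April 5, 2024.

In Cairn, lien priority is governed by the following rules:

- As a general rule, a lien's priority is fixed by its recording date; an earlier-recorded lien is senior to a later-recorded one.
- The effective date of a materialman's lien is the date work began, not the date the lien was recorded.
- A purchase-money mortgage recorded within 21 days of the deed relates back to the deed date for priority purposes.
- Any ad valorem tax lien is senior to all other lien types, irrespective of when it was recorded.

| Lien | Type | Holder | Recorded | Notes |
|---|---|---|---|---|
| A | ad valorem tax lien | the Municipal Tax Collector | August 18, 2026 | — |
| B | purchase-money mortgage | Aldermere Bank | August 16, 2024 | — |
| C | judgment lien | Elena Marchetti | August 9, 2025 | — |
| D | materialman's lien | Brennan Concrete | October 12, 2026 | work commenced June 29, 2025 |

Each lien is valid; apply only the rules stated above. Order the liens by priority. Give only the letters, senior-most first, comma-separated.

First, effective dates: B was recorded 133 days after the deed, outside the 21-day window, so it keeps its recording date; D's effective date is June 29, 2025, when work began.
A, as an ad valorem tax lien, has superpriority and ranks first.
Ordering the rest by effective date: B (August 16, 2024), D (June 29, 2025), C (August 9, 2025).

A, B, D, C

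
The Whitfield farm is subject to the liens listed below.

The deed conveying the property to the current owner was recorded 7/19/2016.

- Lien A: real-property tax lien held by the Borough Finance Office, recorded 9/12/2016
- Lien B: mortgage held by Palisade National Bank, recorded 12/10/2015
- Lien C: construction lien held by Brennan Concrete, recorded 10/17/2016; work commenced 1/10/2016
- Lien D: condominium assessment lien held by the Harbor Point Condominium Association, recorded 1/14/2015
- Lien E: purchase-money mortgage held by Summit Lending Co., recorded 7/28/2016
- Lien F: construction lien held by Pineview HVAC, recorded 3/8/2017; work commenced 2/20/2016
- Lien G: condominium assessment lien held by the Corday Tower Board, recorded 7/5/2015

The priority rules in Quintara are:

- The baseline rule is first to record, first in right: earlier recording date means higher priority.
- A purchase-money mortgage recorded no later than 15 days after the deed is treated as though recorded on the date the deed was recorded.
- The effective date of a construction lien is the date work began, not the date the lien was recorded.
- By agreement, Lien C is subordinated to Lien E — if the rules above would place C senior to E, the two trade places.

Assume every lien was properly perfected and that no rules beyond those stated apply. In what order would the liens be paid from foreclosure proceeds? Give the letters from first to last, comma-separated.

D, G, B, E, F, C, A

First, effective dates: C's effective date is 1/10/2016, when work began; E's effective date is the deed date, 7/19/2016; F is treated as recorded 2/20/2016, the work-commencement date.
Sorted by effective date: D (1/14/2015), G (7/5/2015), B (12/10/2015), C (1/10/2016), F (2/20/2016), E (7/19/2016), A (9/12/2016).
The subordination applies — C was senior to E — so C and E swap.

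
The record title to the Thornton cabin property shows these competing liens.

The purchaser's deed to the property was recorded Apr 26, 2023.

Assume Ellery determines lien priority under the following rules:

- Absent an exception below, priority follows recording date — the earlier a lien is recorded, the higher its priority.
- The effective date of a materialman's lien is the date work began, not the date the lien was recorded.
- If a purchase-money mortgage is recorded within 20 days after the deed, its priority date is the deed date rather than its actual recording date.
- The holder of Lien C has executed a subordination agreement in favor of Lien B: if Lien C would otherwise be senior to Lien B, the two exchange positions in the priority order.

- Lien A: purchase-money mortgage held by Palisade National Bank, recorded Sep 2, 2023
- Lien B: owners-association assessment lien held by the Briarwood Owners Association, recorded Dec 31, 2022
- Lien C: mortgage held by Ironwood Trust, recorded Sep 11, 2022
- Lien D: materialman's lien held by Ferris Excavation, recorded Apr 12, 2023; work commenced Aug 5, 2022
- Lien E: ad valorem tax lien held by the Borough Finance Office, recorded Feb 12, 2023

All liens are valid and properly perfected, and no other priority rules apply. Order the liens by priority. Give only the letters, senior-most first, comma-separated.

Effective dates after the stated exceptions: A was recorded 129 days after the deed — beyond 20 days — so no relation-back applies; D relates back to Aug 5, 2022 (work commenced).
By effective date, earliest first: D (Aug 5, 2022), C (Sep 11, 2022), B (Dec 31, 2022), E (Feb 12, 2023), A (Sep 2, 2023).
C is senior to B before the subordination, so the two trade places.

D, B, C, E, A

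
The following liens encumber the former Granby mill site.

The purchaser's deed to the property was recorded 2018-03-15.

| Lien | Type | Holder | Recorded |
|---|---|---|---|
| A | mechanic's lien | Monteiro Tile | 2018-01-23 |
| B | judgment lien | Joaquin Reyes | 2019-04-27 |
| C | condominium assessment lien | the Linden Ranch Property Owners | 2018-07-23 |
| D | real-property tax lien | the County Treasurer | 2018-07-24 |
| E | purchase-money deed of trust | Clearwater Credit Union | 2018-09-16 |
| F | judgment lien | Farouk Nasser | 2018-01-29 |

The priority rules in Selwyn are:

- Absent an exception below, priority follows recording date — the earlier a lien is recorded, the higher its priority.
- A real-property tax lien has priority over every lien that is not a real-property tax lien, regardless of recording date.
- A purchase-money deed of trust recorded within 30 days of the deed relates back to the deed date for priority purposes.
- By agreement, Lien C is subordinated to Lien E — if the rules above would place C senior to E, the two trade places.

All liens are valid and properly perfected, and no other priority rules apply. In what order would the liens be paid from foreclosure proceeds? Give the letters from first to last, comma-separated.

D, A, F, E, C, B

Effective dates: E was recorded 185 days after the deed — beyond 30 days — so no relation-back applies.
D is a real-property tax lien, so it outranks all other liens regardless of date.
Ordering the rest by effective date: A (2018-01-23), F (2018-01-29), C (2018-07-23), E (2018-09-16), B (2019-04-27).
C would otherwise be senior to E, so under the subordination agreement C and E exchange positions.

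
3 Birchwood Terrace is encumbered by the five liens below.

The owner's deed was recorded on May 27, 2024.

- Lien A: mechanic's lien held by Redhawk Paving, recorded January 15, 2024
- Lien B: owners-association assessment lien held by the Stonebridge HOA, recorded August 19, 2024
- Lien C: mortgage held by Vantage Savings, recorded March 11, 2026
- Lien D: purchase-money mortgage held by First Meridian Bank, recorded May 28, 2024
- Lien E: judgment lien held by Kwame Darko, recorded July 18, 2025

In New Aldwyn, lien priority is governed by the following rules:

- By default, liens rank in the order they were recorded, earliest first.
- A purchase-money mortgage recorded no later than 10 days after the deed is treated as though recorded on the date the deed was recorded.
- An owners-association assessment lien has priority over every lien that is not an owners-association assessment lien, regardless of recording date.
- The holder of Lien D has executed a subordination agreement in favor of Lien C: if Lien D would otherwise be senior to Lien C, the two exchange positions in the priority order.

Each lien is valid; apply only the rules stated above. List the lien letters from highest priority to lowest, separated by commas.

Adjusting effective dates: D relates back to the deed date May 27, 2024.
As an owners-association assessment lien, B is senior to every other lien.
Among the remaining liens, by effective date: A (January 15, 2024), D (May 27, 2024), E (July 18, 2025), C (March 11, 2026).
The subordination applies — D was senior to C — so D and C swap.

B, A, C, E, D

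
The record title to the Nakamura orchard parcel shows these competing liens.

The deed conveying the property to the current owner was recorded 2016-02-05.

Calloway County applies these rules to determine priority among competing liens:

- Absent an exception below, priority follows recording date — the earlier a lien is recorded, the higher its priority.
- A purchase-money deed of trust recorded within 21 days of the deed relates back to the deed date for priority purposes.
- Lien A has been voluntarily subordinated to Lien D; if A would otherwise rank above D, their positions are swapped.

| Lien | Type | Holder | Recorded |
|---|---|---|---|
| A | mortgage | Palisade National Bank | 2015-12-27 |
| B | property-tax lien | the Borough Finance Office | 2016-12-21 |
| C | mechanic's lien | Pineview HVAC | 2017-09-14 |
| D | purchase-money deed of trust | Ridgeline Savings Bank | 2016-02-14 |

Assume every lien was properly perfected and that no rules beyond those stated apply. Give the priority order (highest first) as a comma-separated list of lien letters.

D, A, B, C

First, effective dates: D's effective date is the deed date, 2016-02-05.
Sorted by effective date: A (2015-12-27), D (2016-02-05), B (2016-12-21), C (2017-09-14).
A would otherwise be senior to D, so under the subordination agreement A and D exchange positions.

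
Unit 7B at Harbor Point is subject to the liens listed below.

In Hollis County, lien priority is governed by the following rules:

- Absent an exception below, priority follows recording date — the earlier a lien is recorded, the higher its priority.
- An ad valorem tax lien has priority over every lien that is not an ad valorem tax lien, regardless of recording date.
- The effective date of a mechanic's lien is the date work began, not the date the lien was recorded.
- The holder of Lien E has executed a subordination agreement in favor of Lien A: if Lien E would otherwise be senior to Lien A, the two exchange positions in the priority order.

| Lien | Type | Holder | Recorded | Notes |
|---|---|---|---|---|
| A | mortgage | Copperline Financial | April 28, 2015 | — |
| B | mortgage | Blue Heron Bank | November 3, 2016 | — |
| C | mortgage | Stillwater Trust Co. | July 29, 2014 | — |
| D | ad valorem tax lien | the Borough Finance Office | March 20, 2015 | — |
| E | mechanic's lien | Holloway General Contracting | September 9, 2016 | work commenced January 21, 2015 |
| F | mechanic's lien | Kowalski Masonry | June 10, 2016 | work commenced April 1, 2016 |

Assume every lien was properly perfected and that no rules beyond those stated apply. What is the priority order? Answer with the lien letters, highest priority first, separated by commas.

Adjusting effective dates: E relates back to January 21, 2015 (work commenced); F's effective date is April 1, 2016, when work began.
D is an ad valorem tax lien and takes priority over every other lien.
The other liens, earliest effective date first: C (July 29, 2014), E (January 21, 2015), A (April 28, 2015), F (April 1, 2016), B (November 3, 2016).
E would otherwise be senior to A, so under the subordination agreement E and A exchange positions.

D, C, A, E, F, B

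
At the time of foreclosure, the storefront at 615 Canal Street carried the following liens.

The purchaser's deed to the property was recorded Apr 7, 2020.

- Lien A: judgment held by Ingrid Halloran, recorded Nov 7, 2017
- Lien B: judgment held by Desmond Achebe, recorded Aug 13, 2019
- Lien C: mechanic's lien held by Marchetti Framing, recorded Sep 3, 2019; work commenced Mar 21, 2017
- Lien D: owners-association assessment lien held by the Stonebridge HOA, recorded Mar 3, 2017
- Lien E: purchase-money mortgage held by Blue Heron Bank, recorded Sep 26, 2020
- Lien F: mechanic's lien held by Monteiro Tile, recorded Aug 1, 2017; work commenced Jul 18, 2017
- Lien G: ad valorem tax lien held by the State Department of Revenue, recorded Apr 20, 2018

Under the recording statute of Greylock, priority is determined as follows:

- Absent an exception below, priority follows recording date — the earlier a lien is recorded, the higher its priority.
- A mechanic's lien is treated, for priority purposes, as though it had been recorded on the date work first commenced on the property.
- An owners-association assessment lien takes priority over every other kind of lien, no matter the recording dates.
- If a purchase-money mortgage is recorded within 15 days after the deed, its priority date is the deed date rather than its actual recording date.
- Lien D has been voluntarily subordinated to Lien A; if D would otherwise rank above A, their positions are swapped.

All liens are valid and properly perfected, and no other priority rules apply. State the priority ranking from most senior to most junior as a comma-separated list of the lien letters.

A, C, F, D, G, B, E

Adjusting effective dates: C's effective date is Mar 21, 2017, when work began; E missed the 15-day window (172 days after the deed), so its recording date stands; F's effective date is Jul 18, 2017, when work began.
D, as an owners-association assessment lien, has superpriority and ranks first.
Ordering the rest by effective date: C (Mar 21, 2017), F (Jul 18, 2017), A (Nov 7, 2017), G (Apr 20, 2018), B (Aug 13, 2019), E (Sep 26, 2020).
D is senior to A before the subordination, so the two trade places.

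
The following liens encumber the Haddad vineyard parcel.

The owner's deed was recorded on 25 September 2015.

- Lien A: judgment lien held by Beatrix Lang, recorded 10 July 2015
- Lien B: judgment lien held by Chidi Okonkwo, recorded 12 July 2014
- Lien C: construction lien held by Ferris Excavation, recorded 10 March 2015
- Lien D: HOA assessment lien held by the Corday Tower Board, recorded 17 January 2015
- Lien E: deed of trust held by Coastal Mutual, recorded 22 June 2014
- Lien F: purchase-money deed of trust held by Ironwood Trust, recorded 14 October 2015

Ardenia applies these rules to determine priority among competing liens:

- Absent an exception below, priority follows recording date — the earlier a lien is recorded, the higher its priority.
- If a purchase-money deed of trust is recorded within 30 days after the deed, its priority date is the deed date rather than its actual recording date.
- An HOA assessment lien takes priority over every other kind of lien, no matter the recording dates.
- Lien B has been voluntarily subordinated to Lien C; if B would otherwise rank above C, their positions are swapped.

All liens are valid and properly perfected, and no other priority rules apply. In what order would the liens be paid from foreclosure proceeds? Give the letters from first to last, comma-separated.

D, E, C, B, A, F

Effective dates after the stated exceptions: F's effective date is the deed date, 25 September 2015.
D is an HOA assessment lien and takes priority over every other lien.
Remaining liens by effective date: E (22 June 2014), B (12 July 2014), C (10 March 2015), A (10 July 2015), F (25 September 2015).
B is senior to C before the subordination, so the two trade places.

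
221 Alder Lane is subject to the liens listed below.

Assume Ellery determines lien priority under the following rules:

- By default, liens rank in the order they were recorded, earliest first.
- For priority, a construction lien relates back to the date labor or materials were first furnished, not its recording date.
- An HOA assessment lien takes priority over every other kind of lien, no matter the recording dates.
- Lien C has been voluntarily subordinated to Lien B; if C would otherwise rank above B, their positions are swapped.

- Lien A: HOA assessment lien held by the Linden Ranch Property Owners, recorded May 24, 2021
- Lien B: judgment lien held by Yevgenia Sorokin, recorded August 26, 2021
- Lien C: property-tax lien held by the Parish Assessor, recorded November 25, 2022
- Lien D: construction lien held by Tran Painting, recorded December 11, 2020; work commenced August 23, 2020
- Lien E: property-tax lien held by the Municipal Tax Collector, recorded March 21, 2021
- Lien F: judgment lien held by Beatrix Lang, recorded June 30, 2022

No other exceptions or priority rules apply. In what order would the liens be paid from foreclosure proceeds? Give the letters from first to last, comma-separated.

Adjusting effective dates: D is treated as recorded August 23, 2020, the work-commencement date.
A, as an HOA assessment lien, has superpriority and ranks first.
Remaining liens by effective date: D (August 23, 2020), E (March 21, 2021), B (August 26, 2021), F (June 30, 2022), C (November 25, 2022).
C already ranks below B; the subordination has no effect.

A, D, E, B, F, C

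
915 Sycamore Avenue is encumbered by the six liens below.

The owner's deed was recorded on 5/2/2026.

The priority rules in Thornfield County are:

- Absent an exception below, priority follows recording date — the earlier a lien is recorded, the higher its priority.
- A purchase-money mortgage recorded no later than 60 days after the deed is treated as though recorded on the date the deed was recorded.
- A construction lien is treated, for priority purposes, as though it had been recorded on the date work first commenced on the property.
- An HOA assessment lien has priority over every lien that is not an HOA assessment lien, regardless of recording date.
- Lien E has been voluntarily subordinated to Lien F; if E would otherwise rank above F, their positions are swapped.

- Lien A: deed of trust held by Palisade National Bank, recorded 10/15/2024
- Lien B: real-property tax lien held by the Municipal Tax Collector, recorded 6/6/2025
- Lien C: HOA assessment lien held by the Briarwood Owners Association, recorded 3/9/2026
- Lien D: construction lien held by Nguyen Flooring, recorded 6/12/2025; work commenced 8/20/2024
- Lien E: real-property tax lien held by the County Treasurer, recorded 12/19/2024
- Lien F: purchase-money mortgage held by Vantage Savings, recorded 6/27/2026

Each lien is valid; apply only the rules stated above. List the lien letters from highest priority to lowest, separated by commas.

First, effective dates: D's effective date is 8/20/2024, when work began; F's effective date is the deed date, 5/2/2026.
As an HOA assessment lien, C is senior to every other lien.
Ordering the rest by effective date: D (8/20/2024), A (10/15/2024), E (12/19/2024), B (6/6/2025), F (5/2/2026).
Because E would otherwise rank above F, the subordination swaps them.

C, D, A, F, B, E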